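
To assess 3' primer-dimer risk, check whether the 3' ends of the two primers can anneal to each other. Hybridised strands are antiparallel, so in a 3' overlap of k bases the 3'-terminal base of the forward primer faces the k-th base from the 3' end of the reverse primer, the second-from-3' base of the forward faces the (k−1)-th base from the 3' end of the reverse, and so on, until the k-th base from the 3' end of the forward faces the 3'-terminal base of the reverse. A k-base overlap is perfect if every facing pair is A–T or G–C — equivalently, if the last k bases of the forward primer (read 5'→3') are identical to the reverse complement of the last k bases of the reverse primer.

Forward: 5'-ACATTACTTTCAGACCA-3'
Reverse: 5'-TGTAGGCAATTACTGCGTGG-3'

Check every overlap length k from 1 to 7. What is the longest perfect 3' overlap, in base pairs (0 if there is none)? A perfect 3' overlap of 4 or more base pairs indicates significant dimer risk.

Longest perfect overlap: 3 complementary base pairs; below the dimer-risk threshold (threshold 4).

Last 7 bases (5'→3') — forward …CAGACCA, reverse …TGCGTGG.
Reverse complement of the reverse primer's last 7 bases: CCACGCA; its first k bases are the reverse complement of the reverse primer's last k bases, so a perfect k-base overlap needs the forward primer's last k bases to equal them.
Comparing (forward last k vs required): k=1: A vs C ✗; k=2: CA vs CC ✗; k=3: CCA vs CCA ✓; k=4: ACCA vs CCAC ✗; k=5: GACCA vs CCACG ✗; k=6: AGACCA vs CCACGC ✗; k=7: CAGACCA vs CCACGCA ✗.
Only k = 3 is perfect, so the longest perfect 3' overlap is 3.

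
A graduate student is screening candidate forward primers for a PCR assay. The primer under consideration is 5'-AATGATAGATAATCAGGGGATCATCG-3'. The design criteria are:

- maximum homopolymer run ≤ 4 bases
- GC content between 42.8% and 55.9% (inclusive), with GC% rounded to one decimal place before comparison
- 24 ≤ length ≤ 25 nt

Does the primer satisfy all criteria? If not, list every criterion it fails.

Base counts: A=10, T=6, G=7, C=3 (length 26).
homopolymer run: longest run = 4 ✓
GC content: GC 10/26 = 38.5%, outside 42.8–55.9% ✗
length: length 26, outside 24–25 ✗

Fails: GC content, length.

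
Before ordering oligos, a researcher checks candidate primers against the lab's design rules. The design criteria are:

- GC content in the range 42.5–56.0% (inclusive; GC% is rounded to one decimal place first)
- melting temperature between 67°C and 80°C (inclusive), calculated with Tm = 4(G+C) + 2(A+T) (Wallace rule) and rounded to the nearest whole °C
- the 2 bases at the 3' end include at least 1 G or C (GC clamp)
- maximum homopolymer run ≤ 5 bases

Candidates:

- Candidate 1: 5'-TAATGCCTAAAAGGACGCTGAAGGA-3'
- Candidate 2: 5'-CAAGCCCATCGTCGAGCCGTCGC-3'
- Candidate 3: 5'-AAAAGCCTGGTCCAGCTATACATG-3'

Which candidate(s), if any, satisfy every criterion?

Candidate 1 and Candidate 3.

Candidate 1 (25 nt, A=10 T=4 G=7 C=4): GC 11/25 = 44.0% ✓; Tm = 2·14 + 4·11 = 72°C ✓; 3' end GA has 1 G/C ✓; longest run = 4 ✓ — passes.
Candidate 2 (23 nt, A=4 T=3 G=6 C=10): GC 16/23 = 69.6%, outside 42.5–56.0% ✗; Tm = 2·7 + 4·16 = 78°C ✓; 3' end GC has 2 G/C ✓; longest run = 3 ✓ — fails.
Candidate 3 (24 nt, A=8 T=5 G=5 C=6): GC 11/24 = 45.8% ✓; Tm = 2·13 + 4·11 = 70°C ✓; 3' end TG has 1 G/C ✓; longest run = 4 ✓ — passes.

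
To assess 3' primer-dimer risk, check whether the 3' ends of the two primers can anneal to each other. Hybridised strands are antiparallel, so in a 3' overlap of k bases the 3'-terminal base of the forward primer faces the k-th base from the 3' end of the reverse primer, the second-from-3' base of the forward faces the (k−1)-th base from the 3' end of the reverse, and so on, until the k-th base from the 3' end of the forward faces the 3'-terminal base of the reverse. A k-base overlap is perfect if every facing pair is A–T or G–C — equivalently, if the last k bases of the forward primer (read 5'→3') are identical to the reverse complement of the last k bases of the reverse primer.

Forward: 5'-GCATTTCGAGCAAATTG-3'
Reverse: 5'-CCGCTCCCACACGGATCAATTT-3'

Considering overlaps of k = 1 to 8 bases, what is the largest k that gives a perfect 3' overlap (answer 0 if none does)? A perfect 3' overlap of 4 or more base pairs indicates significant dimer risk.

Longest perfect overlap: 6 complementary base pairs; significant dimer risk (threshold 4).

Last 8 bases (5'→3') — forward …GCAAATTG, reverse …ATCAATTT.
Reverse complement of the reverse primer's last 8 bases: AAATTGAT; its first k bases are the reverse complement of the reverse primer's last k bases, so a perfect k-base overlap needs the forward primer's last k bases to equal them.
Comparing (forward last k vs required): k=1: G vs A ✗; k=2: TG vs AA ✗; k=3: TTG vs AAA ✗; k=4: ATTG vs AAAT ✗; k=5: AATTG vs AAATT ✗; k=6: AAATTG vs AAATTG ✓; k=7: CAAATTG vs AAATTGA ✗; k=8: GCAAATTG vs AAATTGAT ✗.
Only k = 6 is perfect, so the longest perfect 3' overlap is 6.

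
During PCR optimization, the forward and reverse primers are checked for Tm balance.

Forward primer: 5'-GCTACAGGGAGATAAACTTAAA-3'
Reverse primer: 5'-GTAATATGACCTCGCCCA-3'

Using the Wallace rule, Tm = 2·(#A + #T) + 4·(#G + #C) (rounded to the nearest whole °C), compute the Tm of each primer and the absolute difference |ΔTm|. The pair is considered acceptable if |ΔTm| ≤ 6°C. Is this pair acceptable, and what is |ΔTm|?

Forward: A=10 T=4 G=5 C=3 → Tm = 2·14 + 4·8 = 60°C.
Reverse: A=5 T=4 G=3 C=6 → Tm = 2·9 + 4·9 = 54°C.
|ΔTm| = |60 − 54| = 6°C, ≤ 6°C.

|ΔTm| = 6°C; the pair is acceptable.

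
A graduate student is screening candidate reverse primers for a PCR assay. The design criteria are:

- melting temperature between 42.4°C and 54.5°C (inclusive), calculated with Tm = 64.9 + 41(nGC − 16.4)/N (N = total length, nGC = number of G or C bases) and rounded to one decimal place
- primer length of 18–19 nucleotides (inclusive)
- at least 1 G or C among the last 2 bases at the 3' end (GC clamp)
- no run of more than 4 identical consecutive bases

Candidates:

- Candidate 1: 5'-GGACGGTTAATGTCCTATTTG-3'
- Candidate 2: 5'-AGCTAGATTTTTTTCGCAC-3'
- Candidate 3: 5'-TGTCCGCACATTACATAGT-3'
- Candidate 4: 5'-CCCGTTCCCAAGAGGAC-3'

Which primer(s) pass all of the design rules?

Candidate 1 (21 nt, A=4 T=8 G=6 C=3): Tm = 64.9 + 41·(9 − 16.4)/21 = 50.5°C ✓; length 21, outside 18–19 ✗; 3' end TG has 1 G/C ✓; longest run = 3 ✓ — fails.
Candidate 2 (19 nt, A=4 T=8 G=3 C=4): Tm = 64.9 + 41·(7 − 16.4)/19 = 44.6°C ✓; length 19 ✓; 3' end AC has 1 G/C ✓; longest run = 7, exceeds 4 ✗ — fails.
Candidate 3 (19 nt, A=5 T=6 G=3 C=5): Tm = 64.9 + 41·(8 − 16.4)/19 = 46.8°C ✓; length 19 ✓; 3' end GT has 1 G/C ✓; longest run = 2 ✓ — passes.
Candidate 4 (17 nt, A=4 T=2 G=4 C=7): Tm = 64.9 + 41·(11 − 16.4)/17 = 51.9°C ✓; length 17, outside 18–19 ✗; 3' end AC has 1 G/C ✓; longest run = 3 ✓ — fails.

Candidate 3 only.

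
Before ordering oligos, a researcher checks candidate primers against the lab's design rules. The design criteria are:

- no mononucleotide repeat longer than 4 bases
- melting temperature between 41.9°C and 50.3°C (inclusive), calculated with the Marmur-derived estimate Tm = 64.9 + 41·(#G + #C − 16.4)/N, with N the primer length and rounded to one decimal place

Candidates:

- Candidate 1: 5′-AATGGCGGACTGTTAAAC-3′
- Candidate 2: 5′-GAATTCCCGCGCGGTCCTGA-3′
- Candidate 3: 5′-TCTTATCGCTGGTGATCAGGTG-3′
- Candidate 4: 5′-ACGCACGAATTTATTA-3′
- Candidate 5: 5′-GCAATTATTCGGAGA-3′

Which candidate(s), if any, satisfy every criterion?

Candidate 1 (18 nt, A=6 T=4 G=5 C=3): longest run = 3 ✓; Tm = 64.9 + 41·(8 − 16.4)/18 = 45.8°C ✓ — passes.
Candidate 2 (20 nt, A=3 T=4 G=6 C=7): longest run = 3 ✓; Tm = 64.9 + 41·(13 − 16.4)/20 = 57.9°C, outside 41.9–50.3°C ✗ — fails.
Candidate 3 (22 nt, A=3 T=8 G=7 C=4): longest run = 2 ✓; Tm = 64.9 + 41·(11 − 16.4)/22 = 54.8°C, outside 41.9–50.3°C ✗ — fails.
Candidate 4 (16 nt, A=6 T=5 G=2 C=3): longest run = 3 ✓; Tm = 64.9 + 41·(5 − 16.4)/16 = 35.7°C, outside 41.9–50.3°C ✗ — fails.
Candidate 5 (15 nt, A=5 T=4 G=4 C=2): longest run = 2 ✓; Tm = 64.9 + 41·(6 − 16.4)/15 = 36.5°C, outside 41.9–50.3°C ✗ — fails.

Candidate 1 only.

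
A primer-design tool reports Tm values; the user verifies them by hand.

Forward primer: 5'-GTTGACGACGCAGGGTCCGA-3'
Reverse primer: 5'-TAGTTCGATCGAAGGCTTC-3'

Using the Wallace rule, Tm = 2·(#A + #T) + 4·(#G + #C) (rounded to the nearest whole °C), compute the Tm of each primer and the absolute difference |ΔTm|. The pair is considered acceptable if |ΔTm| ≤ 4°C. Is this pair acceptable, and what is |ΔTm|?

|ΔTm| = 10°C; the pair is not acceptable.

Forward: A=4 T=3 G=8 C=5 → Tm = 2·7 + 4·13 = 66°C.
Reverse: A=4 T=6 G=5 C=4 → Tm = 2·10 + 4·9 = 56°C.
|ΔTm| = |66 − 56| = 10°C, > 4°C.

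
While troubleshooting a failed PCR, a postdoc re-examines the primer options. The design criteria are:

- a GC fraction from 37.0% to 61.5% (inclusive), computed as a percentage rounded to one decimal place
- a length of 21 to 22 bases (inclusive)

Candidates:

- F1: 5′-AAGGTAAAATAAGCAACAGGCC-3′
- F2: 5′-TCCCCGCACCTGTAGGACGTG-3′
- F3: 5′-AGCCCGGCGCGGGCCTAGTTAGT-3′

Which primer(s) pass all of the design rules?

F1 (22 nt, A=11 T=2 G=5 C=4): GC 9/22 = 40.9% ✓; length 22 ✓ — passes.
F2 (21 nt, A=3 T=4 G=6 C=8): GC 14/21 = 66.7%, outside 37.0–61.5% ✗; length 21 ✓ — fails.
F3 (23 nt, A=3 T=4 G=9 C=7): GC 16/23 = 69.6%, outside 37.0–61.5% ✗; length 23, outside 21–22 ✗ — fails.

F1 only.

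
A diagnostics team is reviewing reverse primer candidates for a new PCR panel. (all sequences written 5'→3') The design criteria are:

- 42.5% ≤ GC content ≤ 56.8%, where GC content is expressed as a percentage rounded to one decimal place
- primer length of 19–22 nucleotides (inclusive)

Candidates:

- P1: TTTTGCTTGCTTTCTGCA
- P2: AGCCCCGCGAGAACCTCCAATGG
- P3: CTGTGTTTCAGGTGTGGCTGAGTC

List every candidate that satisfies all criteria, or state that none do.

None of the candidates satisfy all criteria.

P1 (18 nt, A=1 T=10 G=3 C=4): GC 7/18 = 38.9%, outside 42.5–56.8% ✗; length 18, outside 19–22 ✗ — fails.
P2 (23 nt, A=6 T=2 G=6 C=9): GC 15/23 = 65.2%, outside 42.5–56.8% ✗; length 23, outside 19–22 ✗ — fails.
P3 (24 nt, A=2 T=9 G=9 C=4): GC 13/24 = 54.2% ✓; length 24, outside 19–22 ✗ — fails.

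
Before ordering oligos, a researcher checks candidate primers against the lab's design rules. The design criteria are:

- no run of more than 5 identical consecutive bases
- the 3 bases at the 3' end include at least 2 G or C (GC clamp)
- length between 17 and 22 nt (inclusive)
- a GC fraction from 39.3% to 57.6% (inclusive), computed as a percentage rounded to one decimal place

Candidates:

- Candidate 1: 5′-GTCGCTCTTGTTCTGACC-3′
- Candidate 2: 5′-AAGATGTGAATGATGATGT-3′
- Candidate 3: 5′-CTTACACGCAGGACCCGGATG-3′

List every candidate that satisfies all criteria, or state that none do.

Candidate 1 only.

Candidate 1 (18 nt, A=1 T=7 G=4 C=6): longest run = 2 ✓; 3' end ACC has 2 G/C ✓; length 18 ✓; GC 10/18 = 55.6% ✓ — passes.
Candidate 2 (19 nt, A=7 T=6 G=6 C=0): longest run = 2 ✓; 3' end TGT has 1 G/C, need ≥2 ✗; length 19 ✓; GC 6/19 = 31.6%, outside 39.3–57.6% ✗ — fails.
Candidate 3 (21 nt, A=5 T=3 G=6 C=7): longest run = 3 ✓; 3' end ATG has 1 G/C, need ≥2 ✗; length 21 ✓; GC 13/21 = 61.9%, outside 39.3–57.6% ✗ — fails.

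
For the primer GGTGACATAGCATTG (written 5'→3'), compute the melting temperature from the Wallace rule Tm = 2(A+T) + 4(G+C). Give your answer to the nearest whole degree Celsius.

44°C

Base counts: A=4, T=4, G=5, C=2 (length 15).
Tm = 2·(4+4) + 4·(5+2) = 2·8 + 4·7 = 16 + 28 = 44°C.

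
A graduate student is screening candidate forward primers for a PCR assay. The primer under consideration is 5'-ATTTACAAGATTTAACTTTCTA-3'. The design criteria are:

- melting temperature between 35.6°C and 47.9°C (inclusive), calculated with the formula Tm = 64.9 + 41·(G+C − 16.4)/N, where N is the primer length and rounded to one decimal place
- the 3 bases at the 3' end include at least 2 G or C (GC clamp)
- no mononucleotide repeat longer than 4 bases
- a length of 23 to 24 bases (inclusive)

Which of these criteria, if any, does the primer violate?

Base counts: A=8, T=10, G=1, C=3 (length 22).
Tm: Tm = 64.9 + 41·(4 − 16.4)/22 = 41.8°C ✓
GC clamp: 3' end CTA has 1 G/C, need ≥2 ✗
homopolymer run: longest run = 3 ✓
length: length 22, outside 23–24 ✗

Fails: GC clamp, length.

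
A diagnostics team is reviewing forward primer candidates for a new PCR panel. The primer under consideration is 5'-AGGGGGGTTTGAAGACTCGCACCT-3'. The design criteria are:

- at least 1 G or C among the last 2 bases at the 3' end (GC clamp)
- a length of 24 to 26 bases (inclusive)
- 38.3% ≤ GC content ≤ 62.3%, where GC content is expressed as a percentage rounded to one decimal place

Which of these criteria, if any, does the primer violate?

Meets all criteria.

Base counts: A=5, T=5, G=9, C=5 (length 24).
GC clamp: 3' end CT has 1 G/C ✓
length: length 24 ✓
GC content: GC 14/24 = 58.3% ✓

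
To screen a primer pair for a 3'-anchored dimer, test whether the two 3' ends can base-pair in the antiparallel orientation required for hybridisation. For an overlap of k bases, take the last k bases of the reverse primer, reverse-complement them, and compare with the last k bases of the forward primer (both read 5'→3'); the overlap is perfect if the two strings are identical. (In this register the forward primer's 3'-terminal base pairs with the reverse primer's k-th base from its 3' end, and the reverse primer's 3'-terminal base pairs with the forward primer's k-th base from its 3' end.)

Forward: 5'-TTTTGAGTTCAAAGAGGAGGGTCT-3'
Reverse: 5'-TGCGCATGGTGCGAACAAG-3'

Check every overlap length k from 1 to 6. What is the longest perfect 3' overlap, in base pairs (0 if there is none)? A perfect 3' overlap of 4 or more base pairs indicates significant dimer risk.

Longest perfect overlap: 2 complementary base pairs; below the dimer-risk threshold (threshold 4).

Last 6 bases (5'→3') — forward …GGGTCT, reverse …AACAAG.
Reverse complement of the reverse primer's last 6 bases: CTTGTT; its first k bases are the reverse complement of the reverse primer's last k bases, so a perfect k-base overlap needs the forward primer's last k bases to equal them.
Comparing (forward last k vs required): k=1: T vs C ✗; k=2: CT vs CT ✓; k=3: TCT vs CTT ✗; k=4: GTCT vs CTTG ✗; k=5: GGTCT vs CTTGT ✗; k=6: GGGTCT vs CTTGTT ✗.
Only k = 2 is perfect, so the longest perfect 3' overlap is 2.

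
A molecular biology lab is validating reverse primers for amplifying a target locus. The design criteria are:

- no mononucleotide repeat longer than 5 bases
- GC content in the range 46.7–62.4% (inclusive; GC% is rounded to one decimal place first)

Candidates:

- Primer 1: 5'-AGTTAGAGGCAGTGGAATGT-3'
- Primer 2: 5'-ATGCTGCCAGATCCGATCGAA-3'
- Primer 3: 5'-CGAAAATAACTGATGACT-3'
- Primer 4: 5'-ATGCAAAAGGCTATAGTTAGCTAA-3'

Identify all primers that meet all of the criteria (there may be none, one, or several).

Primer 1 (20 nt, A=6 T=5 G=8 C=1): longest run = 2 ✓; GC 9/20 = 45.0%, outside 46.7–62.4% ✗ — fails.
Primer 2 (21 nt, A=6 T=4 G=5 C=6): longest run = 2 ✓; GC 11/21 = 52.4% ✓ — passes.
Primer 3 (18 nt, A=8 T=4 G=3 C=3): longest run = 4 ✓; GC 6/18 = 33.3%, outside 46.7–62.4% ✗ — fails.
Primer 4 (24 nt, A=10 T=6 G=5 C=3): longest run = 4 ✓; GC 8/24 = 33.3%, outside 46.7–62.4% ✗ — fails.

Primer 2 only.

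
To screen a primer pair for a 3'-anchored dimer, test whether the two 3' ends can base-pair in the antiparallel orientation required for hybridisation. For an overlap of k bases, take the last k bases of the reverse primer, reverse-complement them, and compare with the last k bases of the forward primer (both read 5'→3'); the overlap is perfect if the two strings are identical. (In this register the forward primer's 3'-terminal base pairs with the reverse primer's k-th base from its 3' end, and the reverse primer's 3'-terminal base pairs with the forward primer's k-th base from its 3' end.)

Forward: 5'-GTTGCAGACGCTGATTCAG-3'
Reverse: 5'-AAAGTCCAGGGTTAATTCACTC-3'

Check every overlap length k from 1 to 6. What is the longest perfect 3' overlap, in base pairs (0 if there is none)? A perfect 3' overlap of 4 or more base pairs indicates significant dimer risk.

Last 6 bases (5'→3') — forward …ATTCAG, reverse …TCACTC.
Reverse complement of the reverse primer's last 6 bases: GAGTGA; its first k bases are the reverse complement of the reverse primer's last k bases, so a perfect k-base overlap needs the forward primer's last k bases to equal them.
Comparing (forward last k vs required): k=1: G vs G ✓; k=2: AG vs GA ✗; k=3: CAG vs GAG ✗; k=4: TCAG vs GAGT ✗; k=5: TTCAG vs GAGTG ✗; k=6: ATTCAG vs GAGTGA ✗.
Only k = 1 is perfect, so the longest perfect 3' overlap is 1.

Longest perfect overlap: 1 complementary base pair; below the dimer-risk threshold (threshold 4).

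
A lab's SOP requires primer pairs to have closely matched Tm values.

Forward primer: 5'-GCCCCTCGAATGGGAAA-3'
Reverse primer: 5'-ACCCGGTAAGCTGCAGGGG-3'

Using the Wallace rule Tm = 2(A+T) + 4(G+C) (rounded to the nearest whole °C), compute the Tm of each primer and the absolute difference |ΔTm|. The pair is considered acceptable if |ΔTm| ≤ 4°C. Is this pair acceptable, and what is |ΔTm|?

|ΔTm| = 10°C; the pair is not acceptable.

Forward: A=5 T=2 G=5 C=5 → Tm = 2·7 + 4·10 = 54°C.
Reverse: A=4 T=2 G=8 C=5 → Tm = 2·6 + 4·13 = 64°C.
|ΔTm| = |54 − 64| = 10°C, > 4°C.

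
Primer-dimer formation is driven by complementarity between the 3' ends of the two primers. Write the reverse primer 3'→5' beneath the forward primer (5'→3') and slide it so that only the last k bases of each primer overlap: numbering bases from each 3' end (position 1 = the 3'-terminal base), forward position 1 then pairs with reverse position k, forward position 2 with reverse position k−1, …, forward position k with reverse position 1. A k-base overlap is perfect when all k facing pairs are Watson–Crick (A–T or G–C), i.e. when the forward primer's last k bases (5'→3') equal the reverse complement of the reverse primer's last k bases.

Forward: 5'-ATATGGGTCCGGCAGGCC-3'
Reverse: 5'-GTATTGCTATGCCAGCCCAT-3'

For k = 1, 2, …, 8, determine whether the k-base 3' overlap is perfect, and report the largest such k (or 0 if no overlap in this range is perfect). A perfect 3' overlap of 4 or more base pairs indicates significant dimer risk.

Longest perfect overlap: 0 complementary base pairs; below the dimer-risk threshold (threshold 4).

Last 8 bases (5'→3') — forward …GGCAGGCC, reverse …CAGCCCAT.
Reverse complement of the reverse primer's last 8 bases: ATGGGCTG; its first k bases are the reverse complement of the reverse primer's last k bases, so a perfect k-base overlap needs the forward primer's last k bases to equal them.
Comparing (forward last k vs required): k=1: C vs A ✗; k=2: CC vs AT ✗; k=3: GCC vs ATG ✗; k=4: GGCC vs ATGG ✗; k=5: AGGCC vs ATGGG ✗; k=6: CAGGCC vs ATGGGC ✗; k=7: GCAGGCC vs ATGGGCT ✗; k=8: GGCAGGCC vs ATGGGCTG ✗.
No overlap length from 1 to 8 is perfect, so the longest perfect 3' overlap is 0.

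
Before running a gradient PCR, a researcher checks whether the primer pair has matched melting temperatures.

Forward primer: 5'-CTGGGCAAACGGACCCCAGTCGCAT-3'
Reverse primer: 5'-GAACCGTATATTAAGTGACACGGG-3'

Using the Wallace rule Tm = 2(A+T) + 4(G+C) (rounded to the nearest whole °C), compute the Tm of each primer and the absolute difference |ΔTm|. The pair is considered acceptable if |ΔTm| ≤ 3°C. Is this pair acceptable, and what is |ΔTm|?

|ΔTm| = 12°C; the pair is not acceptable.

Forward: A=6 T=3 G=7 C=9 → Tm = 2·9 + 4·16 = 82°C.
Reverse: A=8 T=5 G=7 C=4 → Tm = 2·13 + 4·11 = 70°C.
|ΔTm| = |82 − 70| = 12°C, > 3°C.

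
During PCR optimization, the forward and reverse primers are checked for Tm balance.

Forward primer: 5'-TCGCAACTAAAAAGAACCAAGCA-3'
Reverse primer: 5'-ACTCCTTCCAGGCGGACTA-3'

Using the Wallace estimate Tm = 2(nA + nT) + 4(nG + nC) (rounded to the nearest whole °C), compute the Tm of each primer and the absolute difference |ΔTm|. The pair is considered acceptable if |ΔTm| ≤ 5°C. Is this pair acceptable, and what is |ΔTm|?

Forward: A=12 T=2 G=3 C=6 → Tm = 2·14 + 4·9 = 64°C.
Reverse: A=4 T=4 G=4 C=7 → Tm = 2·8 + 4·11 = 60°C.
|ΔTm| = |64 − 60| = 4°C, ≤ 5°C.

|ΔTm| = 4°C; the pair is acceptable.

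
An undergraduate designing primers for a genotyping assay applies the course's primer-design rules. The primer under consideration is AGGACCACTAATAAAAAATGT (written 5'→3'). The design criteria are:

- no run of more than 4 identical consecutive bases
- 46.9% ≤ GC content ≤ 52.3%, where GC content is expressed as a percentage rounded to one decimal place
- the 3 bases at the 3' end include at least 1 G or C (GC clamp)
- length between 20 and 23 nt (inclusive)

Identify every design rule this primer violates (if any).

Fails: homopolymer run, GC content.

Base counts: A=11, T=4, G=3, C=3 (length 21).
homopolymer run: longest run = 6, exceeds 4 ✗
GC content: GC 6/21 = 28.6%, outside 46.9–52.3% ✗
GC clamp: 3' end TGT has 1 G/C ✓
length: length 21 ✓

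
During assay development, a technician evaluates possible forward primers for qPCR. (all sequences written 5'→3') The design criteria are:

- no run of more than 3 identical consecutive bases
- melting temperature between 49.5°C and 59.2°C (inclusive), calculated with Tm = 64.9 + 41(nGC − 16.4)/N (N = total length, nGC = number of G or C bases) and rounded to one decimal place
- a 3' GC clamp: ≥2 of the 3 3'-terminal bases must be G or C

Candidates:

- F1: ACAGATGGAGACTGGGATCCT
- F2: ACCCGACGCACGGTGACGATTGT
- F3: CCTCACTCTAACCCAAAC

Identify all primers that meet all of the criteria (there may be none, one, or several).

F1 (21 nt, A=6 T=4 G=7 C=4): longest run = 3 ✓; Tm = 64.9 + 41·(11 − 16.4)/21 = 54.4°C ✓; 3' end CCT has 2 G/C ✓ — passes.
F2 (23 nt, A=5 T=4 G=7 C=7): longest run = 3 ✓; Tm = 64.9 + 41·(14 − 16.4)/23 = 60.6°C, outside 49.5–59.2°C ✗; 3' end TGT has 1 G/C, need ≥2 ✗ — fails.
F3 (18 nt, A=6 T=3 G=0 C=9): longest run = 3 ✓; Tm = 64.9 + 41·(9 − 16.4)/18 = 48.0°C, outside 49.5–59.2°C ✗; 3' end AAC has 1 G/C, need ≥2 ✗ — fails.

F1 only.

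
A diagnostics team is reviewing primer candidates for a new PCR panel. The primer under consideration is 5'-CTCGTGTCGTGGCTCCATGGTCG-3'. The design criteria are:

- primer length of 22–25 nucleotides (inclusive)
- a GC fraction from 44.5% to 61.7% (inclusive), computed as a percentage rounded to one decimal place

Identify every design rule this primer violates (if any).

Base counts: A=1, T=7, G=8, C=7 (length 23).
length: length 23 ✓
GC content: GC 15/23 = 65.2%, outside 44.5–61.7% ✗

Fails: GC content.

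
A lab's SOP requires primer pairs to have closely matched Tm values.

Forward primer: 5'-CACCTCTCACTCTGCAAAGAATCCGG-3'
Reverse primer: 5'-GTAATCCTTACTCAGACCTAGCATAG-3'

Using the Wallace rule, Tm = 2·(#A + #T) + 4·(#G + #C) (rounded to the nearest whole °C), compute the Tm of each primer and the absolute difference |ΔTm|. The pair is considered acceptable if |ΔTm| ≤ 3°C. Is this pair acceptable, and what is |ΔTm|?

|ΔTm| = 6°C; the pair is not acceptable.

Forward: A=7 T=5 G=4 C=10 → Tm = 2·12 + 4·14 = 80°C.
Reverse: A=8 T=7 G=4 C=7 → Tm = 2·15 + 4·11 = 74°C.
|ΔTm| = |80 − 74| = 6°C, > 3°C.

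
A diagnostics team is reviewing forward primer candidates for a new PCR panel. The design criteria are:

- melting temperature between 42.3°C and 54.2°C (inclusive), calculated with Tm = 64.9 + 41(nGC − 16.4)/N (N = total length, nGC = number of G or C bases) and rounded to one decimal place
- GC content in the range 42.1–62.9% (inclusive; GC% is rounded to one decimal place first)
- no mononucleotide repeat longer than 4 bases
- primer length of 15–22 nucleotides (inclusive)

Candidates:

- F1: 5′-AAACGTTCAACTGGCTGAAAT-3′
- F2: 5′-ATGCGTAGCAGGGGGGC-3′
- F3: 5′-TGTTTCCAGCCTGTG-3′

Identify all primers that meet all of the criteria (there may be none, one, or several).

None of the candidates satisfy all criteria.

F1 (21 nt, A=8 T=5 G=4 C=4): Tm = 64.9 + 41·(8 − 16.4)/21 = 48.5°C ✓; GC 8/21 = 38.1%, outside 42.1–62.9% ✗; longest run = 3 ✓; length 21 ✓ — fails.
F2 (17 nt, A=3 T=2 G=9 C=3): Tm = 64.9 + 41·(12 − 16.4)/17 = 54.3°C, outside 42.3–54.2°C ✗; GC 12/17 = 70.6%, outside 42.1–62.9% ✗; longest run = 6, exceeds 4 ✗; length 17 ✓ — fails.
F3 (15 nt, A=1 T=6 G=4 C=4): Tm = 64.9 + 41·(8 − 16.4)/15 = 41.9°C, outside 42.3–54.2°C ✗; GC 8/15 = 53.3% ✓; longest run = 3 ✓; length 15 ✓ — fails.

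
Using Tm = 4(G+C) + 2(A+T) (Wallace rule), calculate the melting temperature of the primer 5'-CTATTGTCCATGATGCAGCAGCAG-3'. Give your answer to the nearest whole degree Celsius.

72°C

Base counts: A=6, T=6, G=6, C=6 (length 24).
Tm = 2·(6+6) + 4·(6+6) = 2·12 + 4·12 = 24 + 48 = 72°C.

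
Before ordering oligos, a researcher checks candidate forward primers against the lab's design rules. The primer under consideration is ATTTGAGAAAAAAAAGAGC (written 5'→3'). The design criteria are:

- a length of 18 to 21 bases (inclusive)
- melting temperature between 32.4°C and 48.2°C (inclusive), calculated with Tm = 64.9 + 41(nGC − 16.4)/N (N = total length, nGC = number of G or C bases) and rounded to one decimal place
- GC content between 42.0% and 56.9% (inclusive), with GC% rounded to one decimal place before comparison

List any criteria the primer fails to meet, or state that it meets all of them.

Fails: GC content.

Base counts: A=11, T=3, G=4, C=1 (length 19).
length: length 19 ✓
Tm: Tm = 64.9 + 41·(5 − 16.4)/19 = 40.3°C ✓
GC content: GC 5/19 = 26.3%, outside 42.0–56.9% ✗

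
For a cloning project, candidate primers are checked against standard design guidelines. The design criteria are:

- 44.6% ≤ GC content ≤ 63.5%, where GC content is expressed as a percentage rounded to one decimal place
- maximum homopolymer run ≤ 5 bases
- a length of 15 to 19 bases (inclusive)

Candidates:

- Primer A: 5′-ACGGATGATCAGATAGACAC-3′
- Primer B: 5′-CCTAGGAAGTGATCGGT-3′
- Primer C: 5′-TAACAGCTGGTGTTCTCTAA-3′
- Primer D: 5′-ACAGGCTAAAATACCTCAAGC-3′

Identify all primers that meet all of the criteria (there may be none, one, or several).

Primer B only.

Primer A (20 nt, A=8 T=3 G=5 C=4): GC 9/20 = 45.0% ✓; longest run = 2 ✓; length 20, outside 15–19 ✗ — fails.
Primer B (17 nt, A=4 T=4 G=6 C=3): GC 9/17 = 52.9% ✓; longest run = 2 ✓; length 17 ✓ — passes.
Primer C (20 nt, A=5 T=7 G=4 C=4): GC 8/20 = 40.0%, outside 44.6–63.5% ✗; longest run = 2 ✓; length 20, outside 15–19 ✗ — fails.
Primer D (21 nt, A=9 T=3 G=3 C=6): GC 9/21 = 42.9%, outside 44.6–63.5% ✗; longest run = 4 ✓; length 21, outside 15–19 ✗ — fails.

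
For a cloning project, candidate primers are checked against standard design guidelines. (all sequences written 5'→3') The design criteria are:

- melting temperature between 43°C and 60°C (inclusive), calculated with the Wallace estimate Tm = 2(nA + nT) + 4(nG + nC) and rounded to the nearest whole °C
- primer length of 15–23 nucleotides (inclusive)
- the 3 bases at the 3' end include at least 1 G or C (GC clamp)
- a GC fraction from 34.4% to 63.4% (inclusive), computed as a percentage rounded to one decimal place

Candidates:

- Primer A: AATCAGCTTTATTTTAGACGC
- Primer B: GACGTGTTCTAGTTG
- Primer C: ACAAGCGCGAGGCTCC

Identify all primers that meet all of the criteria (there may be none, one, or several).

Primer A (21 nt, A=6 T=8 G=3 C=4): Tm = 2·14 + 4·7 = 56°C ✓; length 21 ✓; 3' end CGC has 3 G/C ✓; GC 7/21 = 33.3%, outside 34.4–63.4% ✗ — fails.
Primer B (15 nt, A=2 T=6 G=5 C=2): Tm = 2·8 + 4·7 = 44°C ✓; length 15 ✓; 3' end TTG has 1 G/C ✓; GC 7/15 = 46.7% ✓ — passes.
Primer C (16 nt, A=4 T=1 G=5 C=6): Tm = 2·5 + 4·11 = 54°C ✓; length 16 ✓; 3' end TCC has 2 G/C ✓; GC 11/16 = 68.8%, outside 34.4–63.4% ✗ — fails.

Primer B only.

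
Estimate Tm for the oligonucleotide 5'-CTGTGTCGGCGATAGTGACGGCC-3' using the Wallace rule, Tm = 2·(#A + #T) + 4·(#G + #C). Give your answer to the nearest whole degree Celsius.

Base counts: A=3, T=5, G=9, C=6 (length 23).
Tm = 2·(3+5) + 4·(9+6) = 2·8 + 4·15 = 16 + 60 = 76°C.

76°C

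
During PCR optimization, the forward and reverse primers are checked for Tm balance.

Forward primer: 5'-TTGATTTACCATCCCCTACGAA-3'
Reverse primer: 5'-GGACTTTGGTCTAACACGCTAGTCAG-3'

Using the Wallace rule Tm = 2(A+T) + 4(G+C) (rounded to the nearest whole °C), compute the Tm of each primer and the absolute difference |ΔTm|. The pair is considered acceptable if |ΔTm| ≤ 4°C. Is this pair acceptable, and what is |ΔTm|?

|ΔTm| = 16°C; the pair is not acceptable.

Forward: A=6 T=7 G=2 C=7 → Tm = 2·13 + 4·9 = 62°C.
Reverse: A=6 T=7 G=7 C=6 → Tm = 2·13 + 4·13 = 78°C.
|ΔTm| = |62 − 78| = 16°C, > 4°C.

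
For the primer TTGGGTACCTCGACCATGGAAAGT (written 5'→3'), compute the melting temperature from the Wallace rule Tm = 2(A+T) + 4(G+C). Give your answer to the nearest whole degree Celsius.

Base counts: A=6, T=6, G=7, C=5 (length 24).
Tm = 2·(6+6) + 4·(7+5) = 2·12 + 4·12 = 24 + 48 = 72°C.

72°C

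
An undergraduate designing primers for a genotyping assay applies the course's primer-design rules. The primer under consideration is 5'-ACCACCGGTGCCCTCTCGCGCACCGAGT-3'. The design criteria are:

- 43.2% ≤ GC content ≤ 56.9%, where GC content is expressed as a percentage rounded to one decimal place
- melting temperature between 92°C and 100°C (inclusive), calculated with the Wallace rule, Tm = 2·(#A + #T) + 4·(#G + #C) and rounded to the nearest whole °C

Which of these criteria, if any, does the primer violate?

Fails: GC content.

Base counts: A=4, T=4, G=7, C=13 (length 28).
GC content: GC 20/28 = 71.4%, outside 43.2–56.9% ✗
Tm: Tm = 2·8 + 4·20 = 96°C ✓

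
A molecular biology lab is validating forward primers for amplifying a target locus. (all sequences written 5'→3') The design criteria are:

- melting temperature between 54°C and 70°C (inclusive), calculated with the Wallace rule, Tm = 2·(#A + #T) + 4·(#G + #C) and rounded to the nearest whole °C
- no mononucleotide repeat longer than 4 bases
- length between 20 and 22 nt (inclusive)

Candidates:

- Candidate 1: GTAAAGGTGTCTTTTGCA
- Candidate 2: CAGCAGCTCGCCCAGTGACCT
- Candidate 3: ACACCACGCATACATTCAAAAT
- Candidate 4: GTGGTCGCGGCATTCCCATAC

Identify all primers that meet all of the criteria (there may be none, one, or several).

Candidate 1 (18 nt, A=4 T=7 G=5 C=2): Tm = 2·11 + 4·7 = 50°C, outside 54–70°C ✗; longest run = 4 ✓; length 18, outside 20–22 ✗ — fails.
Candidate 2 (21 nt, A=4 T=3 G=5 C=9): Tm = 2·7 + 4·14 = 70°C ✓; longest run = 3 ✓; length 21 ✓ — passes.
Candidate 3 (22 nt, A=10 T=4 G=1 C=7): Tm = 2·14 + 4·8 = 60°C ✓; longest run = 4 ✓; length 22 ✓ — passes.
Candidate 4 (21 nt, A=3 T=5 G=6 C=7): Tm = 2·8 + 4·13 = 68°C ✓; longest run = 3 ✓; length 21 ✓ — passes.

Candidate 2, Candidate 3 and Candidate 4.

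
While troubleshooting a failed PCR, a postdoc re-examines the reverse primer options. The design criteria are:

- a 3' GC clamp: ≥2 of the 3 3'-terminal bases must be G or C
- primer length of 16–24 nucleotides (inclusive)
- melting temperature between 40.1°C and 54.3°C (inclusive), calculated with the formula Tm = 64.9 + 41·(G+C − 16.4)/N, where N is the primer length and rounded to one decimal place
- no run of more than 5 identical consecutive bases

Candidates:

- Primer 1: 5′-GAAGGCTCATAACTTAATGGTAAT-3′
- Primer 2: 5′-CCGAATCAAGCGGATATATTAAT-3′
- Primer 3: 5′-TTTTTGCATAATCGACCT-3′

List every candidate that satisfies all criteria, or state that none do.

Primer 1 (24 nt, A=9 T=7 G=5 C=3): 3' end AAT has 0 G/C, need ≥2 ✗; length 24 ✓; Tm = 64.9 + 41·(8 − 16.4)/24 = 50.6°C ✓; longest run = 2 ✓ — fails.
Primer 2 (23 nt, A=9 T=6 G=4 C=4): 3' end AAT has 0 G/C, need ≥2 ✗; length 23 ✓; Tm = 64.9 + 41·(8 − 16.4)/23 = 49.9°C ✓; longest run = 2 ✓ — fails.
Primer 3 (18 nt, A=4 T=8 G=2 C=4): 3' end CCT has 2 G/C ✓; length 18 ✓; Tm = 64.9 + 41·(6 − 16.4)/18 = 41.2°C ✓; longest run = 5 ✓ — passes.

Primer 3 only.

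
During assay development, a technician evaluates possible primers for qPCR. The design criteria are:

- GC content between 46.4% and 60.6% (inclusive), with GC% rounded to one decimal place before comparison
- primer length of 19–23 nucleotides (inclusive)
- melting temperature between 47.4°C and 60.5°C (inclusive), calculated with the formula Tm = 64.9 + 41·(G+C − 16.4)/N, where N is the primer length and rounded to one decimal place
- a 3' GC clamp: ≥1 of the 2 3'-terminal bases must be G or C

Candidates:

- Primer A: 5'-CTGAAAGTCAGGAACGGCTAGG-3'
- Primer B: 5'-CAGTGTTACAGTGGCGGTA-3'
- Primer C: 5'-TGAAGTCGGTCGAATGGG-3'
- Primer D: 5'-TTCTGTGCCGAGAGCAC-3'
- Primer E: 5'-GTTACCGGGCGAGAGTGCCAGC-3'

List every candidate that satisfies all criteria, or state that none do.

Primer A only.

Primer A (22 nt, A=7 T=3 G=8 C=4): GC 12/22 = 54.5% ✓; length 22 ✓; Tm = 64.9 + 41·(12 − 16.4)/22 = 56.7°C ✓; 3' end GG has 2 G/C ✓ — passes.
Primer B (19 nt, A=4 T=5 G=7 C=3): GC 10/19 = 52.6% ✓; length 19 ✓; Tm = 64.9 + 41·(10 − 16.4)/19 = 51.1°C ✓; 3' end TA has 0 G/C, need ≥1 ✗ — fails.
Primer C (18 nt, A=4 T=4 G=8 C=2): GC 10/18 = 55.6% ✓; length 18, outside 19–23 ✗; Tm = 64.9 + 41·(10 − 16.4)/18 = 50.3°C ✓; 3' end GG has 2 G/C ✓ — fails.
Primer D (17 nt, A=3 T=4 G=5 C=5): GC 10/17 = 58.8% ✓; length 17, outside 19–23 ✗; Tm = 64.9 + 41·(10 − 16.4)/17 = 49.5°C ✓; 3' end AC has 1 G/C ✓ — fails.
Primer E (22 nt, A=4 T=3 G=9 C=6): GC 15/22 = 68.2%, outside 46.4–60.6% ✗; length 22 ✓; Tm = 64.9 + 41·(15 − 16.4)/22 = 62.3°C, outside 47.4–60.5°C ✗; 3' end GC has 2 G/C ✓ — fails.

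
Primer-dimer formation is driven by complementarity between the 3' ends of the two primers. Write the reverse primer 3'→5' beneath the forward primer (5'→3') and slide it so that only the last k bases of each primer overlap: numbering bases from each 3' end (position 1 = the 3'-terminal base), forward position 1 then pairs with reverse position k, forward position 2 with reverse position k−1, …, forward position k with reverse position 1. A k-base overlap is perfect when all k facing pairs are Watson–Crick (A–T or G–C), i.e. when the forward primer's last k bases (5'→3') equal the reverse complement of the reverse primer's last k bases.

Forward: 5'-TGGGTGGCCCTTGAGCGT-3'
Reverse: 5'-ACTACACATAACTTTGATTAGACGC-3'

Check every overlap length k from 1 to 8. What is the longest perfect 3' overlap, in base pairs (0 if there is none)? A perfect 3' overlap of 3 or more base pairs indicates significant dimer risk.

Last 8 bases (5'→3') — forward …TTGAGCGT, reverse …TTAGACGC.
Reverse complement of the reverse primer's last 8 bases: GCGTCTAA; its first k bases are the reverse complement of the reverse primer's last k bases, so a perfect k-base overlap needs the forward primer's last k bases to equal them.
Comparing (forward last k vs required): k=1: T vs G ✗; k=2: GT vs GC ✗; k=3: CGT vs GCG ✗; k=4: GCGT vs GCGT ✓; k=5: AGCGT vs GCGTC ✗; k=6: GAGCGT vs GCGTCT ✗; k=7: TGAGCGT vs GCGTCTA ✗; k=8: TTGAGCGT vs GCGTCTAA ✗.
Only k = 4 is perfect, so the longest perfect 3' overlap is 4.

Longest perfect overlap: 4 complementary base pairs; significant dimer risk (threshold 3).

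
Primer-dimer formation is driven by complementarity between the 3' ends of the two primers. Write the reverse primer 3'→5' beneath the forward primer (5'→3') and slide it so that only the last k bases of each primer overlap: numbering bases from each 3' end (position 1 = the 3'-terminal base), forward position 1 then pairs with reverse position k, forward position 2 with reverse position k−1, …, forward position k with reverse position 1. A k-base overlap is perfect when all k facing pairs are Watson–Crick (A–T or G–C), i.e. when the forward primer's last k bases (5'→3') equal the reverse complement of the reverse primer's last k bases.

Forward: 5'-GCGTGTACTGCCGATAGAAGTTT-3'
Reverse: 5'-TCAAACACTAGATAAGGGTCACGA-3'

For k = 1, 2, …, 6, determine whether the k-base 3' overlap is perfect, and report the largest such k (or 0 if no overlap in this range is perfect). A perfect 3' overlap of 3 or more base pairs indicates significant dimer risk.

Last 6 bases (5'→3') — forward …AAGTTT, reverse …TCACGA.
Reverse complement of the reverse primer's last 6 bases: TCGTGA; its first k bases are the reverse complement of the reverse primer's last k bases, so a perfect k-base overlap needs the forward primer's last k bases to equal them.
Comparing (forward last k vs required): k=1: T vs T ✓; k=2: TT vs TC ✗; k=3: TTT vs TCG ✗; k=4: GTTT vs TCGT ✗; k=5: AGTTT vs TCGTG ✗; k=6: AAGTTT vs TCGTGA ✗.
Only k = 1 is perfect, so the longest perfect 3' overlap is 1.

Longest perfect overlap: 1 complementary base pair; below the dimer-risk threshold (threshold 3).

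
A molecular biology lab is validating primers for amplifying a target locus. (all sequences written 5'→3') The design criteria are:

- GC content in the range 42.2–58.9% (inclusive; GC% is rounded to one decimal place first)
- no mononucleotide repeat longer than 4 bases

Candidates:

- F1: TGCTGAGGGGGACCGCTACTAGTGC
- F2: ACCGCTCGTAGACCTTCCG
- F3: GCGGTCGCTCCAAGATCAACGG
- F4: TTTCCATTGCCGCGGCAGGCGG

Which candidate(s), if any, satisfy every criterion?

None of the candidates satisfy all criteria.

F1 (25 nt, A=4 T=5 G=10 C=6): GC 16/25 = 64.0%, outside 42.2–58.9% ✗; longest run = 5, exceeds 4 ✗ — fails.
F2 (19 nt, A=3 T=4 G=4 C=8): GC 12/19 = 63.2%, outside 42.2–58.9% ✗; longest run = 2 ✓ — fails.
F3 (22 nt, A=5 T=3 G=7 C=7): GC 14/22 = 63.6%, outside 42.2–58.9% ✗; longest run = 2 ✓ — fails.
F4 (22 nt, A=2 T=5 G=8 C=7): GC 15/22 = 68.2%, outside 42.2–58.9% ✗; longest run = 3 ✓ — fails.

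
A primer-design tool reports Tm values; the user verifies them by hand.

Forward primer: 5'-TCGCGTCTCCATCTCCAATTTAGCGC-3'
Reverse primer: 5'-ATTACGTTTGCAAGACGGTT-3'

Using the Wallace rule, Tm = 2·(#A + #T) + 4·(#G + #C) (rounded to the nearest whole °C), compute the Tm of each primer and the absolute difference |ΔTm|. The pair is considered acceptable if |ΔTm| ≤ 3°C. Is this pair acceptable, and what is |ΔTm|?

|ΔTm| = 24°C; the pair is not acceptable.

Forward: A=4 T=8 G=4 C=10 → Tm = 2·12 + 4·14 = 80°C.
Reverse: A=5 T=7 G=5 C=3 → Tm = 2·12 + 4·8 = 56°C.
|ΔTm| = |80 − 56| = 24°C, > 3°C.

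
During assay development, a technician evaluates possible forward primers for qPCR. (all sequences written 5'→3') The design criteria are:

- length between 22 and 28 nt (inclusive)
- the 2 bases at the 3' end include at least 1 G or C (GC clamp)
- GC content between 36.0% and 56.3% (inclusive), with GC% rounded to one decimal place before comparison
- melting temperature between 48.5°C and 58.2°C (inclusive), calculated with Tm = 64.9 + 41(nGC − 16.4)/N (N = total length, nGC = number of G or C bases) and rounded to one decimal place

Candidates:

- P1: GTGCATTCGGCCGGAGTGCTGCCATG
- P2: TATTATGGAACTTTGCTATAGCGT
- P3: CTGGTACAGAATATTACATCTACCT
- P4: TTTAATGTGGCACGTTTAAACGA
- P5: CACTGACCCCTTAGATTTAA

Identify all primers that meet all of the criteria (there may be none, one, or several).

P1 (26 nt, A=3 T=6 G=10 C=7): length 26 ✓; 3' end TG has 1 G/C ✓; GC 17/26 = 65.4%, outside 36.0–56.3% ✗; Tm = 64.9 + 41·(17 − 16.4)/26 = 65.8°C, outside 48.5–58.2°C ✗ — fails.
P2 (24 nt, A=6 T=10 G=5 C=3): length 24 ✓; 3' end GT has 1 G/C ✓; GC 8/24 = 33.3%, outside 36.0–56.3% ✗; Tm = 64.9 + 41·(8 − 16.4)/24 = 50.6°C ✓ — fails.
P3 (25 nt, A=8 T=8 G=3 C=6): length 25 ✓; 3' end CT has 1 G/C ✓; GC 9/25 = 36.0% ✓; Tm = 64.9 + 41·(9 − 16.4)/25 = 52.8°C ✓ — passes.
P4 (23 nt, A=7 T=8 G=5 C=3): length 23 ✓; 3' end GA has 1 G/C ✓; GC 8/23 = 34.8%, outside 36.0–56.3% ✗; Tm = 64.9 + 41·(8 − 16.4)/23 = 49.9°C ✓ — fails.
P5 (20 nt, A=6 T=6 G=2 C=6): length 20, outside 22–28 ✗; 3' end AA has 0 G/C, need ≥1 ✗; GC 8/20 = 40.0% ✓; Tm = 64.9 + 41·(8 − 16.4)/20 = 47.7°C, outside 48.5–58.2°C ✗ — fails.

P3 only.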